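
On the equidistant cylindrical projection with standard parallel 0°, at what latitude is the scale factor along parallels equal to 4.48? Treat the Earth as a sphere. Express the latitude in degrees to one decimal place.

Plate carrée: h = 1, k = sec φ along parallels.
sec φ = 4.48  ⇒  cos φ = 0.2232  ⇒  φ ≈ 77.1°.

77.1°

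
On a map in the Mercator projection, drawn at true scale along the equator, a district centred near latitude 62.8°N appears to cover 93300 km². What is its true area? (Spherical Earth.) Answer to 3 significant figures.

19500 km²

Mercator is conformal, so the point scale is isotropic: h = k = sec φ = 1/cos φ.
Areal scale = k² = sec²φ = 1/cos²(62.8°) = 1/0.4571² = 4.786.
True area = apparent / (areal scale) = 93300 / 4.786 ≈ 19500 km².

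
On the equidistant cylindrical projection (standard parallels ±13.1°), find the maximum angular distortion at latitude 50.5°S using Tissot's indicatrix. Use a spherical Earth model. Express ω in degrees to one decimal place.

With standard parallel φ₀ = 13.1°, the equirectangular projection gives x = Rλ cos φ₀, y = Rφ, so h = 1 and k = cos 13.1° / cos φ.
At 50.5°: h = 1.000, k = 1.531; principal scales a = 1.531, b = 1.000.
sin(ω/2) = (a − b)/(a + b) = 0.5312/2.531 = 0.2099, so ω = 2 arcsin(0.2099) ≈ 24.2°.

24.2°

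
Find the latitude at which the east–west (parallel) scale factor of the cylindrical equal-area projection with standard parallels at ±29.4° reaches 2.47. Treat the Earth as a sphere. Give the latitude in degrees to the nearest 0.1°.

A cylindrical equal-area projection with standard parallel φ₀ has meridian scale h = cos φ / cos φ₀ and parallel scale k = cos φ₀ / cos φ (so areas are preserved, h·k = 1).
k = cos φ₀ / cos φ = 2.47  ⇒  cos φ = cos 29.4° / 2.47 = 0.3527.
φ = arccos(0.3527) ≈ 69.3°.

69.3°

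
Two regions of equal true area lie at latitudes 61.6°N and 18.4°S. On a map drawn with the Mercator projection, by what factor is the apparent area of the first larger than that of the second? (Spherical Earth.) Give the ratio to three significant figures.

Mercator areal scale is sec²φ.
At 61.6°: sec²(61.6°) = 1/0.4756² = 4.421.
At 18.4°: sec²(18.4°) = 1/0.9489² = 1.111.
Ratio = 4.421/1.111 = cos²(18.4°)/cos²(61.6°) ≈ 3.98.

3.98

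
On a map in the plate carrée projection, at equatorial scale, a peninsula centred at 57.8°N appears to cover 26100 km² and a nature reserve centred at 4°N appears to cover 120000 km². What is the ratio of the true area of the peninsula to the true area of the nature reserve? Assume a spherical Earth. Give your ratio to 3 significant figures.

Plate carrée has h = 1 and k = sec φ, giving areal scale sec φ; true area = (apparent area) · cos φ.
True area of peninsula: 26100 × cos(57.8°) = 26100 × 0.5329 = 13910 km².
True area of nature reserve: 120000 × cos(4°) = 120000 × 0.9976 = 119700 km².
Ratio = 13910 / 119700 ≈ 0.116.

0.116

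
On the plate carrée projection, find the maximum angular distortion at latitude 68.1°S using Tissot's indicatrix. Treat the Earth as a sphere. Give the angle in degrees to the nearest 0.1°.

54.3°

For the equirectangular projection with φ₀ = 0 (plate carrée), h = 1 along meridians and k = sec φ along parallels.
At 68.1°: h = 1.000, k = 2.681; principal scales a = 2.681, b = 1.000.
sin(ω/2) = (a − b)/(a + b) = 1.681/3.681 = 0.4567, so ω = 2 arcsin(0.4567) ≈ 54.3°.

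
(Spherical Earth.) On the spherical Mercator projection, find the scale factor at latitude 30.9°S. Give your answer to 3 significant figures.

The Mercator projection is conformal; its linear scale factor is the same in every direction and equals sec φ = 1/cos φ.
k = 1/cos 30.9° = 1/0.8581 = 1.165.

1.17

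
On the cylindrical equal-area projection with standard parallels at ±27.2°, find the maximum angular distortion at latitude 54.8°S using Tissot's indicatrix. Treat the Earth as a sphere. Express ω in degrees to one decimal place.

48.2°

A cylindrical equal-area projection with standard parallel φ₀ has meridian scale h = cos φ / cos φ₀ and parallel scale k = cos φ₀ / cos φ (so areas are preserved, h·k = 1).
At 54.8°: h = 0.6481, k = 1.543; principal scales a = 1.543, b = 0.6481.
sin(ω/2) = (a − b)/(a + b) = 0.8949/2.191 = 0.4084, so ω = 2 arcsin(0.4084) ≈ 48.2°.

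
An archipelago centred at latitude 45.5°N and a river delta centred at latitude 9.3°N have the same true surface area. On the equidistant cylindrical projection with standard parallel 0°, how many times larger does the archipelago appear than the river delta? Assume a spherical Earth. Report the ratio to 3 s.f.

Plate carrée maps x = Rλ, y = Rφ. The meridian scale is h = 1 and the parallel scale is k = 1/cos φ = sec φ.
Areal scale at 45.5°: h·k = 1.000 × 1.427 = 1.427.
Areal scale at 9.3°: h·k = 1.000 × 1.013 = 1.013.
Ratio = 1.427/1.013 ≈ 1.41.

1.41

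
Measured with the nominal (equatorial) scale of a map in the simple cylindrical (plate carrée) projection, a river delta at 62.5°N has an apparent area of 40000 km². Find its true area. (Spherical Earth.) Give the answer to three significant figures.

18500 km²

Plate carrée maps x = Rλ, y = Rφ. The meridian scale is h = 1 and the parallel scale is k = 1/cos φ = sec φ.
Areal scale = h·k = 1 × sec φ; at 62.5°, h = 1.000, k = 2.166, so h·k = 2.166.
True area = apparent / (areal scale) = 40000 / 2.166 ≈ 18500 km².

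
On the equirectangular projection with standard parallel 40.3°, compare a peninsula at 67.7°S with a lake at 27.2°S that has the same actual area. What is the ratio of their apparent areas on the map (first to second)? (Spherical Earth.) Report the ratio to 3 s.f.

With standard parallel φ₀ = 40.3°, the equirectangular projection gives x = Rλ cos φ₀, y = Rφ, so h = 1 and k = cos 40.3° / cos φ.
Areal scale at 67.7°: h·k = 1.000 × 2.010 = 2.010.
Areal scale at 27.2°: h·k = 1.000 × 0.8575 = 0.8575.
Ratio = 2.010/0.8575 ≈ 2.34.

2.34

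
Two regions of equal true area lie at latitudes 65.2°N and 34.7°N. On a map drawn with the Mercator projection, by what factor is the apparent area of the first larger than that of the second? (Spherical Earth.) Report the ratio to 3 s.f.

3.84

Mercator areal scale is sec²φ.
At 65.2°: sec²(65.2°) = 1/0.4195² = 5.684.
At 34.7°: sec²(34.7°) = 1/0.8221² = 1.479.
Ratio = 5.684/1.479 = cos²(34.7°)/cos²(65.2°) ≈ 3.84.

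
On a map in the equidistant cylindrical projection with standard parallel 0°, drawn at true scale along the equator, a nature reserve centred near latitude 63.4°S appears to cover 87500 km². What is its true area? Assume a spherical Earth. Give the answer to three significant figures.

For the equirectangular projection with φ₀ = 0 (plate carrée), h = 1 along meridians and k = sec φ along parallels.
Areal scale = h·k = 1 × sec φ; at 63.4°, h = 1.000, k = 2.233, so h·k = 2.233.
True area = apparent / (areal scale) = 87500 / 2.233 ≈ 39200 km².

39200 km²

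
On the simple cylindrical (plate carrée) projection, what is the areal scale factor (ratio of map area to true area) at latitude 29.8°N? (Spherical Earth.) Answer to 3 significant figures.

In the plate carrée (x = Rλ, y = Rφ), meridians are true-scale (h = 1) and parallels are stretched by k = sec φ.
Areal scale = h·k = 1 × sec φ; at 29.8°, h = 1.000, k = 1.152, so h·k = 1.152.

1.15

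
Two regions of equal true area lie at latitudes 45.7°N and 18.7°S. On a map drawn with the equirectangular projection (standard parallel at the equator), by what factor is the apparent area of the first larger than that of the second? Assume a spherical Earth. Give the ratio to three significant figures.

1.36

In the plate carrée (x = Rλ, y = Rφ), meridians are true-scale (h = 1) and parallels are stretched by k = sec φ.
Areal scale at 45.7°: h·k = 1.000 × 1.432 = 1.432.
Areal scale at 18.7°: h·k = 1.000 × 1.056 = 1.056.
Ratio = 1.432/1.056 ≈ 1.36.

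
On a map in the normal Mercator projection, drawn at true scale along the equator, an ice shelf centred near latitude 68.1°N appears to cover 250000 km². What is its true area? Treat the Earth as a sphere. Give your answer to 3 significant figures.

For Mercator, h = k = sec φ (a conformal cylindrical projection has a single point scale, 1/cos φ).
Areal scale = k² = sec²φ = 1/cos²(68.1°) = 1/0.3730² = 7.188.
True area = apparent / (areal scale) = 250000 / 7.188 ≈ 34800 km².

34800 km²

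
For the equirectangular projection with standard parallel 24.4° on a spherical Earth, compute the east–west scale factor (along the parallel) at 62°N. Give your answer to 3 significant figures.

The equidistant cylindrical projection with φ₀ = 24.4° has h = 1 (meridians true) and k = cos φ₀ / cos φ along parallels.
k = cos 24.4° / cos 62° = 0.9107/0.4695 = 1.940.

1.94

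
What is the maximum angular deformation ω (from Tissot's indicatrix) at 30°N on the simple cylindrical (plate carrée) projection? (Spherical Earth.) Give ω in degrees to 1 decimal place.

8.2°

In the plate carrée (x = Rλ, y = Rφ), meridians are true-scale (h = 1) and parallels are stretched by k = sec φ.
At 30°: h = 1.000, k = 1.155; principal scales a = 1.155, b = 1.000.
sin(ω/2) = (a − b)/(a + b) = 0.1547/2.155 = 0.07180, so ω = 2 arcsin(0.07180) ≈ 8.2°.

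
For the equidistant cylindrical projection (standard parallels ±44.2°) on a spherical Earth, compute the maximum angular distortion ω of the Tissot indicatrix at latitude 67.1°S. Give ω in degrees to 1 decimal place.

The equidistant cylindrical projection with φ₀ = 44.2° has h = 1 (meridians true) and k = cos φ₀ / cos φ along parallels.
At 67.1°: h = 1.000, k = 1.842; principal scales a = 1.842, b = 1.000.
sin(ω/2) = (a − b)/(a + b) = 0.8424/2.842 = 0.2964, so ω = 2 arcsin(0.2964) ≈ 34.5°.

34.5°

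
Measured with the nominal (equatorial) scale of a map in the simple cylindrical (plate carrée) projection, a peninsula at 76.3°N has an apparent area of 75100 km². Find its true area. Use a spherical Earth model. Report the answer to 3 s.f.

In the plate carrée (x = Rλ, y = Rφ), meridians are true-scale (h = 1) and parallels are stretched by k = sec φ.
Areal scale = h·k = 1 × sec φ; at 76.3°, h = 1.000, k = 4.222, so h·k = 4.222.
True area = apparent / (areal scale) = 75100 / 4.222 ≈ 17800 km².

17800 km²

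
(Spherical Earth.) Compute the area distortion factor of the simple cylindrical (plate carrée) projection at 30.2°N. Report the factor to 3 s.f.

1.16

In the plate carrée (x = Rλ, y = Rφ), meridians are true-scale (h = 1) and parallels are stretched by k = sec φ.
Areal scale = h·k = 1 × sec φ; at 30.2°, h = 1.000, k = 1.157, so h·k = 1.157.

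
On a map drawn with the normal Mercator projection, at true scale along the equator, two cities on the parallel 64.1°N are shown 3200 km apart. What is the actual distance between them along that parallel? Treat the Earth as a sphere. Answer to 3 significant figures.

1400 km

For Mercator, h = k = sec φ (a conformal cylindrical projection has a single point scale, 1/cos φ).
Along the parallel at 64.1°, map distances are exaggerated by k = sec 64.1° = 2.289.
True distance = 3200 / 2.289 = 3200 × cos 64.1° ≈ 1400 km.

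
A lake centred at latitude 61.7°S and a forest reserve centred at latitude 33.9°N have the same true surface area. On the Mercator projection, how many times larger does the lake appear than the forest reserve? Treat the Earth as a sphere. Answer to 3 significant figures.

Mercator is conformal with k = sec φ, so areal scale = k² = sec²φ.
At 61.7°: sec²(61.7°) = 1/0.4741² = 4.449.
At 33.9°: sec²(33.9°) = 1/0.8300² = 1.452.
Ratio = 4.449/1.452 = cos²(33.9°)/cos²(61.7°) ≈ 3.07.

3.07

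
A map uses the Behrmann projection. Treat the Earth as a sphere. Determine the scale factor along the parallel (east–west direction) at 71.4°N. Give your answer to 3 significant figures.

The Behrmann projection is cylindrical equal-area with φ₀ = 30°. A cylindrical equal-area projection with standard parallel φ₀ has meridian scale h = cos φ / cos φ₀ and parallel scale k = cos φ₀ / cos φ (so areas are preserved, h·k = 1).
k = cos 30° / cos 71.4° = 0.8660/0.3190 = 2.715.

2.72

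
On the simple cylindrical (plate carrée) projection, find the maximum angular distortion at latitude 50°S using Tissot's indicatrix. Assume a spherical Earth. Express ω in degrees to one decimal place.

Plate carrée maps x = Rλ, y = Rφ. The meridian scale is h = 1 and the parallel scale is k = 1/cos φ = sec φ.
At 50°: h = 1.000, k = 1.556; principal scales a = 1.556, b = 1.000.
sin(ω/2) = (a − b)/(a + b) = 0.5557/2.556 = 0.2174, so ω = 2 arcsin(0.2174) ≈ 25.1°.

25.1°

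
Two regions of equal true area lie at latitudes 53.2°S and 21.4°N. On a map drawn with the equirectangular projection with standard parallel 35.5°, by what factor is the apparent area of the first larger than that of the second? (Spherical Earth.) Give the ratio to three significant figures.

In the equirectangular projection with standard parallel φ₀ = 35.5° (x = Rλ cos φ₀, y = Rφ), meridians are true-scale (h = 1) and the parallel scale is k = cos φ₀ / cos φ.
Areal scale at 53.2°: h·k = 1.000 × 1.359 = 1.359.
Areal scale at 21.4°: h·k = 1.000 × 0.8744 = 0.8744.
Ratio = 1.359/0.8744 ≈ 1.55.

1.55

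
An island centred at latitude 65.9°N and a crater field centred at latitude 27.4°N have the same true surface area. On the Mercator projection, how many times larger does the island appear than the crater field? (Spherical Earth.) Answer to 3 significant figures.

4.73

Mercator areal scale is sec²φ.
At 65.9°: sec²(65.9°) = 1/0.4083² = 5.998.
At 27.4°: sec²(27.4°) = 1/0.8878² = 1.269.
Ratio = 5.998/1.269 = cos²(27.4°)/cos²(65.9°) ≈ 4.73.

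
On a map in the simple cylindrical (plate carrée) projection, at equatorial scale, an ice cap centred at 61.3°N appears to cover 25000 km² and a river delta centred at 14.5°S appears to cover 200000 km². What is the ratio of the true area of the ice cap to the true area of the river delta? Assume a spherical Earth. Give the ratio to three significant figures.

On the plate carrée, areal scale = h·k = 1 × sec φ, so true area = apparent × cos φ.
True area of ice cap: 25000 × cos(61.3°) = 25000 × 0.4802 = 12010 km².
True area of river delta: 200000 × cos(14.5°) = 200000 × 0.9681 = 193600 km².
Ratio = 12010 / 193600 ≈ 0.0620.

0.0620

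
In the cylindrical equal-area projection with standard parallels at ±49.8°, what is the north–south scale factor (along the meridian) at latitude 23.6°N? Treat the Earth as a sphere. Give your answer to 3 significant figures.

Cylindrical equal-area (φ₀ = 49.8°): h = cos φ / cos 49.8° along meridians, k = cos 49.8° / cos φ along parallels; h·k = 1.
h = cos 23.6° / cos 49.8° = 0.9164/0.6455 = 1.420.

1.42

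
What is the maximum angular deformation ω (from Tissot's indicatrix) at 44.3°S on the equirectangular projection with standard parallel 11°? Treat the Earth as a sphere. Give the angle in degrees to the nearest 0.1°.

18.0°

The equidistant cylindrical projection with φ₀ = 11° has h = 1 (meridians true) and k = cos φ₀ / cos φ along parallels.
At 44.3°: h = 1.000, k = 1.372; principal scales a = 1.372, b = 1.000.
sin(ω/2) = (a − b)/(a + b) = 0.3716/2.372 = 0.1567, so ω = 2 arcsin(0.1567) ≈ 18.0°.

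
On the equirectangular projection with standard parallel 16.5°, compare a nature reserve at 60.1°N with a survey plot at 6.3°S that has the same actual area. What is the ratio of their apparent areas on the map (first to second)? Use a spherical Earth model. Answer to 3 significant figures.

1.99

In the equirectangular projection with standard parallel φ₀ = 16.5° (x = Rλ cos φ₀, y = Rφ), meridians are true-scale (h = 1) and the parallel scale is k = cos φ₀ / cos φ.
Areal scale at 60.1°: h·k = 1.000 × 1.923 = 1.923.
Areal scale at 6.3°: h·k = 1.000 × 0.9646 = 0.9646.
Ratio = 1.923/0.9646 ≈ 1.99.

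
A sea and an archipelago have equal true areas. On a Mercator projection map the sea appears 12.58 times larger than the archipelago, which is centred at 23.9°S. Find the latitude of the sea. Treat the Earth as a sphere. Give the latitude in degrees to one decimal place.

On Mercator, (apparent₁)/(apparent₂) = sec²φ₁ / sec²φ₂ when true areas are equal.
cos²φ₂ / cos²φ₁ = 12.58  ⇒  cos φ₁ = cos 23.9° / √12.58 = 0.9143/3.547 = 0.2578.
φ₁ = arccos(0.2578) ≈ 75.1°.

75.1°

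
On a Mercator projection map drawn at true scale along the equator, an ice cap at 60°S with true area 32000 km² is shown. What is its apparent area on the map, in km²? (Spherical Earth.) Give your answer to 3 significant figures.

128000 km²

Mercator is conformal, so the point scale is isotropic: h = k = sec φ = 1/cos φ.
Areal scale = k² = sec²φ = 1/cos²(60°) = 1/0.5000² = 4.000.
Apparent area = 32000 × 4.000 ≈ 128000 km².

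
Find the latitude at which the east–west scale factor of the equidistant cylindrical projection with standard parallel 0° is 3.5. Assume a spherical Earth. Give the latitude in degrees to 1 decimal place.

Plate carrée: h = 1, k = sec φ along parallels.
sec φ = 3.5  ⇒  cos φ = 0.2857  ⇒  φ ≈ 73.4°.

73.4°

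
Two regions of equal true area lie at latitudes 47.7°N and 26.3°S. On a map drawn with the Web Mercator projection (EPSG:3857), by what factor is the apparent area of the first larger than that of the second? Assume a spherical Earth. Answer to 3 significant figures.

1.77

On Mercator, area is exaggerated by sec²φ = 1/cos²φ.
At 47.7°: sec²(47.7°) = 1/0.6730² = 2.208.
At 26.3°: sec²(26.3°) = 1/0.8965² = 1.244.
Ratio = 2.208/1.244 = cos²(26.3°)/cos²(47.7°) ≈ 1.77.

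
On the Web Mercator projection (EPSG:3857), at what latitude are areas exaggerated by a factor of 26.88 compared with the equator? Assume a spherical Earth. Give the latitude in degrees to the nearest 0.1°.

Mercator areal scale is sec²φ.
sec²φ = 26.88  ⇒  cos²φ = 0.03720  ⇒  cos φ = 0.1929.
φ = arccos(0.1929) ≈ 78.9°.

78.9°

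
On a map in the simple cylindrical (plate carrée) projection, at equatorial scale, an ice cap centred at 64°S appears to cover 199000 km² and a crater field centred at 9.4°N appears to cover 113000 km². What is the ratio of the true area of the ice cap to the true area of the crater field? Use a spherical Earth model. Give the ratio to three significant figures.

Plate carrée has h = 1 and k = sec φ, giving areal scale sec φ; true area = (apparent area) · cos φ.
True area of ice cap: 199000 × cos(64°) = 199000 × 0.4384 = 87240 km².
True area of crater field: 113000 × cos(9.4°) = 113000 × 0.9866 = 111500 km².
Ratio = 87240 / 111500 ≈ 0.783.

0.783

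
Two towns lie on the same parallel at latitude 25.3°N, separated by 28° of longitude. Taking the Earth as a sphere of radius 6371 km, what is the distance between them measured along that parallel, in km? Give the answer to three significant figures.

Arc length along a parallel = R cos φ · Δλ (with Δλ in radians).
= 6371 × cos 25.3° × (28° × π/180) = 6371 × 0.9041 × 0.4887 ≈ 2810 km.

2810 km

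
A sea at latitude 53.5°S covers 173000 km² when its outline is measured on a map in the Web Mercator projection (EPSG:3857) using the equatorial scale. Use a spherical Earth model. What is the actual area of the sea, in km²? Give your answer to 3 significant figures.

61200 km²

For Mercator, h = k = sec φ (a conformal cylindrical projection has a single point scale, 1/cos φ).
Areal scale = k² = sec²φ = 1/cos²(53.5°) = 1/0.5948² = 2.826.
True area = apparent / (areal scale) = 173000 / 2.826 ≈ 61200 km².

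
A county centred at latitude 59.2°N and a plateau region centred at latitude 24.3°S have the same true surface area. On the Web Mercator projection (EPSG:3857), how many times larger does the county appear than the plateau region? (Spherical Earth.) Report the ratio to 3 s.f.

Mercator is conformal with k = sec φ, so areal scale = k² = sec²φ.
At 59.2°: sec²(59.2°) = 1/0.5120² = 3.814.
At 24.3°: sec²(24.3°) = 1/0.9114² = 1.204.
Ratio = 3.814/1.204 = cos²(24.3°)/cos²(59.2°) ≈ 3.17.

3.17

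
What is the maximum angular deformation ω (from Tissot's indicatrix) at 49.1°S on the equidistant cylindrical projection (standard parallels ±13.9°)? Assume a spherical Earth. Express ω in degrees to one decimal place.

The equidistant cylindrical projection with φ₀ = 13.9° has h = 1 (meridians true) and k = cos φ₀ / cos φ along parallels.
At 49.1°: h = 1.000, k = 1.483; principal scales a = 1.483, b = 1.000.
sin(ω/2) = (a − b)/(a + b) = 0.4826/2.483 = 0.1944, so ω = 2 arcsin(0.1944) ≈ 22.4°.

22.4°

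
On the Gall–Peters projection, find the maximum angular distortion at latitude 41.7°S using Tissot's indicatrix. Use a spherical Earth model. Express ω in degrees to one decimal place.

Gall–Peters is a cylindrical equal-area projection with standard parallels at ±45°. Cylindrical equal-area (φ₀ = 45°): h = cos φ / cos 45° along meridians, k = cos 45° / cos φ along parallels; h·k = 1.
At 41.7°: h = 1.056, k = 0.9471; principal scales a = 1.056, b = 0.9471.
sin(ω/2) = (a − b)/(a + b) = 0.1089/2.003 = 0.05435, so ω = 2 arcsin(0.05435) ≈ 6.2°.

6.2°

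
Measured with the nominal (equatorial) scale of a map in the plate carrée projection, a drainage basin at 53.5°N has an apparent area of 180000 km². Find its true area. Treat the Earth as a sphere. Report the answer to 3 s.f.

Plate carrée maps x = Rλ, y = Rφ. The meridian scale is h = 1 and the parallel scale is k = 1/cos φ = sec φ.
Areal scale = h·k = 1 × sec φ; at 53.5°, h = 1.000, k = 1.681, so h·k = 1.681.
True area = apparent / (areal scale) = 180000 / 1.681 ≈ 107000 km².

107000 km²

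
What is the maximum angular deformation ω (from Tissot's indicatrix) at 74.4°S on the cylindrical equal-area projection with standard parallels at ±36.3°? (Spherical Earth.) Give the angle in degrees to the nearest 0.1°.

Cylindrical equal-area (φ₀ = 36.3°): h = cos φ / cos 36.3° along meridians, k = cos 36.3° / cos φ along parallels; h·k = 1.
At 74.4°: h = 0.3337, k = 2.997; principal scales a = 2.997, b = 0.3337.
sin(ω/2) = (a − b)/(a + b) = 2.663/3.331 = 0.7996, so ω = 2 arcsin(0.7996) ≈ 106.2°.

106.2°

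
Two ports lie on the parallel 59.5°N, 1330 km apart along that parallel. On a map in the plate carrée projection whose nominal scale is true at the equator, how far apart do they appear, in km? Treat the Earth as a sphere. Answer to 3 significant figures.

In the plate carrée (x = Rλ, y = Rφ), meridians are true-scale (h = 1) and parallels are stretched by k = sec φ.
Along the parallel, k = sec 59.5° = 1/0.5075 = 1.970.
Map distance = 1330 × 1.970 ≈ 2620 km.

2620 km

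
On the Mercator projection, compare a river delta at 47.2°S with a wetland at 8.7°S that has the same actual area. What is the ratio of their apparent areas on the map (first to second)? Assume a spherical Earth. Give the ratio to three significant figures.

Mercator is conformal with k = sec φ, so areal scale = k² = sec²φ.
At 47.2°: sec²(47.2°) = 1/0.6794² = 2.166.
At 8.7°: sec²(8.7°) = 1/0.9885² = 1.023.
Ratio = 2.166/1.023 = cos²(8.7°)/cos²(47.2°) ≈ 2.12.

2.12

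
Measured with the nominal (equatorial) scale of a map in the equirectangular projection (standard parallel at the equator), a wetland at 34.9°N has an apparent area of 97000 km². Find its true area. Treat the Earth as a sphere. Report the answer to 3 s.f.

79600 km²

Plate carrée maps x = Rλ, y = Rφ. The meridian scale is h = 1 and the parallel scale is k = 1/cos φ = sec φ.
Areal scale = h·k = 1 × sec φ; at 34.9°, h = 1.000, k = 1.219, so h·k = 1.219.
True area = apparent / (areal scale) = 97000 / 1.219 ≈ 79600 km².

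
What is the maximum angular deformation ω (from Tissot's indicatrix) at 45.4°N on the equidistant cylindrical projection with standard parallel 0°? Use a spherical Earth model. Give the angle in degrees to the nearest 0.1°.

Plate carrée maps x = Rλ, y = Rφ. The meridian scale is h = 1 and the parallel scale is k = 1/cos φ = sec φ.
At 45.4°: h = 1.000, k = 1.424; principal scales a = 1.424, b = 1.000.
sin(ω/2) = (a − b)/(a + b) = 0.4242/2.424 = 0.1750, so ω = 2 arcsin(0.1750) ≈ 20.2°.

20.2°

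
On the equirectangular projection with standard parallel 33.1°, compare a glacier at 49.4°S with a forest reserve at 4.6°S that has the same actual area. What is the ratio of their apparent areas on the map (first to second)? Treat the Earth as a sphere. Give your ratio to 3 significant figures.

1.53

In the equirectangular projection with standard parallel φ₀ = 33.1° (x = Rλ cos φ₀, y = Rφ), meridians are true-scale (h = 1) and the parallel scale is k = cos φ₀ / cos φ.
Areal scale at 49.4°: h·k = 1.000 × 1.287 = 1.287.
Areal scale at 4.6°: h·k = 1.000 × 0.8404 = 0.8404.
Ratio = 1.287/0.8404 ≈ 1.53.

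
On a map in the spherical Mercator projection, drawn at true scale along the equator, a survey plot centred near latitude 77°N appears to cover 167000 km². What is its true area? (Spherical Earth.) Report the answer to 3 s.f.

Mercator is conformal, so the point scale is isotropic: h = k = sec φ = 1/cos φ.
Areal scale = k² = sec²φ = 1/cos²(77°) = 1/0.2250² = 19.76.
True area = apparent / (areal scale) = 167000 / 19.76 ≈ 8450 km².

8450 km²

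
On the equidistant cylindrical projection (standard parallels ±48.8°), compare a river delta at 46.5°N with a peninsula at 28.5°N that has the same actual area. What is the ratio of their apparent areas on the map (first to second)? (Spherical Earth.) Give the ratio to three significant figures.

1.28

In the equirectangular projection with standard parallel φ₀ = 48.8° (x = Rλ cos φ₀, y = Rφ), meridians are true-scale (h = 1) and the parallel scale is k = cos φ₀ / cos φ.
Areal scale at 46.5°: h·k = 1.000 × 0.9569 = 0.9569.
Areal scale at 28.5°: h·k = 1.000 × 0.7495 = 0.7495.
Ratio = 0.9569/0.7495 ≈ 1.28.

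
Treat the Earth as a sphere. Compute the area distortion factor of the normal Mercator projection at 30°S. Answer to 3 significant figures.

For Mercator, h = k = sec φ (a conformal cylindrical projection has a single point scale, 1/cos φ).
Areal scale = k² = sec²φ = 1/cos²(30°) = 1/0.8660² = 1.333.

1.33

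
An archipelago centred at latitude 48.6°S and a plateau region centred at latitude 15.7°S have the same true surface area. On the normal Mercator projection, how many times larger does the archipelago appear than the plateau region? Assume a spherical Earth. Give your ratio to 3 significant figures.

2.12

Mercator is conformal with k = sec φ, so areal scale = k² = sec²φ.
At 48.6°: sec²(48.6°) = 1/0.6613² = 2.287.
At 15.7°: sec²(15.7°) = 1/0.9627² = 1.079.
Ratio = 2.287/1.079 = cos²(15.7°)/cos²(48.6°) ≈ 2.12.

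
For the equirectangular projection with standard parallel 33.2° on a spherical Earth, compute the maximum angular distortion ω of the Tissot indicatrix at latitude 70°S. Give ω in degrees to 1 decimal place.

In the equirectangular projection with standard parallel φ₀ = 33.2° (x = Rλ cos φ₀, y = Rφ), meridians are true-scale (h = 1) and the parallel scale is k = cos φ₀ / cos φ.
At 70°: h = 1.000, k = 2.447; principal scales a = 2.447, b = 1.000.
sin(ω/2) = (a − b)/(a + b) = 1.447/3.447 = 0.4197, so ω = 2 arcsin(0.4197) ≈ 49.6°.

49.6°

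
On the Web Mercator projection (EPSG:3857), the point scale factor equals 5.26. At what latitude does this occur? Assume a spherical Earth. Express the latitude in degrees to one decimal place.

Mercator scale is k = sec φ = 1/cos φ.
1/cos φ = 5.26  ⇒  cos φ = 0.1901  ⇒  φ = arccos(0.1901) ≈ 79.0°.

79.0°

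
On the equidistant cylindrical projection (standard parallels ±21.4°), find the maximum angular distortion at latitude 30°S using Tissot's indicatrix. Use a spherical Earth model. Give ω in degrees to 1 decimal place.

4.1°

The equidistant cylindrical projection with φ₀ = 21.4° has h = 1 (meridians true) and k = cos φ₀ / cos φ along parallels.
At 30°: h = 1.000, k = 1.075; principal scales a = 1.075, b = 1.000.
sin(ω/2) = (a − b)/(a + b) = 0.07509/2.075 = 0.03619, so ω = 2 arcsin(0.03619) ≈ 4.1°.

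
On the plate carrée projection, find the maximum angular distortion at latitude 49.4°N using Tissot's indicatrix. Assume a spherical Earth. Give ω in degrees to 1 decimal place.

Plate carrée maps x = Rλ, y = Rφ. The meridian scale is h = 1 and the parallel scale is k = 1/cos φ = sec φ.
At 49.4°: h = 1.000, k = 1.537; principal scales a = 1.537, b = 1.000.
sin(ω/2) = (a − b)/(a + b) = 0.5366/2.537 = 0.2116, so ω = 2 arcsin(0.2116) ≈ 24.4°.

24.4°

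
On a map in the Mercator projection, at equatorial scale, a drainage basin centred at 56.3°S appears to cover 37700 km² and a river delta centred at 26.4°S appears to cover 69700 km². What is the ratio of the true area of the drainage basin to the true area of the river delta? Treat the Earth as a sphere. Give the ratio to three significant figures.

0.208

Mercator's areal exaggeration is sec²φ; hence true area = (apparent area) · cos²φ.
True area of drainage basin: 37700 × cos²(56.3°) = 37700 × 0.3079 = 11610 km².
True area of river delta: 69700 × cos²(26.4°) = 69700 × 0.8023 = 55920 km².
Ratio = 11610 / 55920 ≈ 0.208.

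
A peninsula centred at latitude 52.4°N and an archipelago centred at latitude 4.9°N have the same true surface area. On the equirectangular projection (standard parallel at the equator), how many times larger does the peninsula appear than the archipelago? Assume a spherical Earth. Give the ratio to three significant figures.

1.63

In the plate carrée (x = Rλ, y = Rφ), meridians are true-scale (h = 1) and parallels are stretched by k = sec φ.
Areal scale at 52.4°: h·k = 1.000 × 1.639 = 1.639.
Areal scale at 4.9°: h·k = 1.000 × 1.004 = 1.004.
Ratio = 1.639/1.004 ≈ 1.63.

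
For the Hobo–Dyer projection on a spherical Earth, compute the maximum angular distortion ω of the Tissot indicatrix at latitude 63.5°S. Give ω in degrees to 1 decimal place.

62.6°

Hobo–Dyer is a cylindrical equal-area projection with standard parallels at ±37.5°. For cylindrical equal-area with standard parallel φ₀, h = cos φ / cos φ₀ and k = cos φ₀ / cos φ, so h·k = 1.
At 63.5°: h = 0.5624, k = 1.778; principal scales a = 1.778, b = 0.5624.
sin(ω/2) = (a − b)/(a + b) = 1.216/2.340 = 0.5194, so ω = 2 arcsin(0.5194) ≈ 62.6°.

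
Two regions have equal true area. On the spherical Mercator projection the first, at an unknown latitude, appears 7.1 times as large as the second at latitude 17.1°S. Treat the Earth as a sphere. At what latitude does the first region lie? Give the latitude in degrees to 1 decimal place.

For equal true areas on Mercator, apparent areas scale as sec²φ, so the ratio is cos²φ₂ / cos²φ₁.
cos²φ₂ / cos²φ₁ = 7.1  ⇒  cos φ₁ = cos 17.1° / √7.1 = 0.9558/2.665 = 0.3587.
φ₁ = arccos(0.3587) ≈ 69.0°.

69.0°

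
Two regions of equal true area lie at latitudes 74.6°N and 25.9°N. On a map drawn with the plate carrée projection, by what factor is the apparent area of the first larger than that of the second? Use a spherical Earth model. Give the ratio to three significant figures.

For the equirectangular projection with φ₀ = 0 (plate carrée), h = 1 along meridians and k = sec φ along parallels.
Areal scale at 74.6°: h·k = 1.000 × 3.766 = 3.766.
Areal scale at 25.9°: h·k = 1.000 × 1.112 = 1.112.
Ratio = 3.766/1.112 ≈ 3.39.

3.39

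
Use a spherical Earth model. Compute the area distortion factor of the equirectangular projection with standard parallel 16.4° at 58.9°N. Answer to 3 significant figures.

1.86

In the equirectangular projection with standard parallel φ₀ = 16.4° (x = Rλ cos φ₀, y = Rφ), meridians are true-scale (h = 1) and the parallel scale is k = cos φ₀ / cos φ.
Areal scale = h·k = 1 × cos φ₀ / cos φ; at 58.9°, h = 1.000, k = 1.857, so h·k = 1.857.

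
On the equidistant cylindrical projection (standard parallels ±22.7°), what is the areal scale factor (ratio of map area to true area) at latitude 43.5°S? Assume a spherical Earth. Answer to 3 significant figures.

1.27

The equidistant cylindrical projection with φ₀ = 22.7° has h = 1 (meridians true) and k = cos φ₀ / cos φ along parallels.
Areal scale = h·k = 1 × cos φ₀ / cos φ; at 43.5°, h = 1.000, k = 1.272, so h·k = 1.272.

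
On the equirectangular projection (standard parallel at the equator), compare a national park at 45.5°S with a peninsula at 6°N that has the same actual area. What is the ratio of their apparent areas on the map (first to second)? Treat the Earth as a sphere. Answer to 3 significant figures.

1.42

In the plate carrée (x = Rλ, y = Rφ), meridians are true-scale (h = 1) and parallels are stretched by k = sec φ.
Areal scale at 45.5°: h·k = 1.000 × 1.427 = 1.427.
Areal scale at 6°: h·k = 1.000 × 1.006 = 1.006.
Ratio = 1.427/1.006 ≈ 1.42.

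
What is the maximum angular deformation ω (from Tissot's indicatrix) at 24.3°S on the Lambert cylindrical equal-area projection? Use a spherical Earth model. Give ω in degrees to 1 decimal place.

10.6°

The Lambert cylindrical equal-area projection is the cylindrical equal-area projection with its standard parallel at the equator (φ₀ = 0). A cylindrical equal-area projection with standard parallel φ₀ has meridian scale h = cos φ / cos φ₀ and parallel scale k = cos φ₀ / cos φ (so areas are preserved, h·k = 1).
At 24.3°: h = 0.9114, k = 1.097; principal scales a = 1.097, b = 0.9114.
sin(ω/2) = (a − b)/(a + b) = 0.1858/2.009 = 0.09250, so ω = 2 arcsin(0.09250) ≈ 10.6°.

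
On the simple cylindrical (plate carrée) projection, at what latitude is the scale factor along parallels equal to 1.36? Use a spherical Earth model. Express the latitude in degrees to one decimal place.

42.7°

Plate carrée: h = 1, k = sec φ along parallels.
sec φ = 1.36  ⇒  cos φ = 0.7353  ⇒  φ ≈ 42.7°.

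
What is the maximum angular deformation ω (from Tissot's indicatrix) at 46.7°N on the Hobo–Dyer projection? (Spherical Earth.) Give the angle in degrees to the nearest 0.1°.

Hobo–Dyer is a cylindrical equal-area projection with standard parallels at ±37.5°. A cylindrical equal-area projection with standard parallel φ₀ has meridian scale h = cos φ / cos φ₀ and parallel scale k = cos φ₀ / cos φ (so areas are preserved, h·k = 1).
At 46.7°: h = 0.8645, k = 1.157; principal scales a = 1.157, b = 0.8645.
sin(ω/2) = (a − b)/(a + b) = 0.2923/2.021 = 0.1446, so ω = 2 arcsin(0.1446) ≈ 16.6°.

16.6°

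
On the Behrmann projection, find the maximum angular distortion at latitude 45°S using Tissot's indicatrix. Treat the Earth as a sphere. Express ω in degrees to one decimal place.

23.1°

The Behrmann projection is cylindrical equal-area with φ₀ = 30°. For cylindrical equal-area with standard parallel φ₀, h = cos φ / cos φ₀ and k = cos φ₀ / cos φ, so h·k = 1.
At 45°: h = 0.8165, k = 1.225; principal scales a = 1.225, b = 0.8165.
sin(ω/2) = (a − b)/(a + b) = 0.4082/2.041 = 0.2000, so ω = 2 arcsin(0.2000) ≈ 23.1°.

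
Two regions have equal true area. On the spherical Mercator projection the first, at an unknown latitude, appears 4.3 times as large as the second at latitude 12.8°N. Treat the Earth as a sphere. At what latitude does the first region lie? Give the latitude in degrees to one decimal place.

Mercator areal scale is sec²φ, so apparent-area ratio = sec²φ₁ / sec²φ₂ = cos²φ₂ / cos²φ₁.
cos²φ₂ / cos²φ₁ = 4.3  ⇒  cos φ₁ = cos 12.8° / √4.3 = 0.9751/2.074 = 0.4703.
φ₁ = arccos(0.4703) ≈ 61.9°.

61.9°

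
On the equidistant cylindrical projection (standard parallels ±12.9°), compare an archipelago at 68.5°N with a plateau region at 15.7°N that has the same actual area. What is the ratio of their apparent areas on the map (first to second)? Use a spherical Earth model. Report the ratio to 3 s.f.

2.63

In the equirectangular projection with standard parallel φ₀ = 12.9° (x = Rλ cos φ₀, y = Rφ), meridians are true-scale (h = 1) and the parallel scale is k = cos φ₀ / cos φ.
Areal scale at 68.5°: h·k = 1.000 × 2.660 = 2.660.
Areal scale at 15.7°: h·k = 1.000 × 1.013 = 1.013.
Ratio = 2.660/1.013 ≈ 2.63.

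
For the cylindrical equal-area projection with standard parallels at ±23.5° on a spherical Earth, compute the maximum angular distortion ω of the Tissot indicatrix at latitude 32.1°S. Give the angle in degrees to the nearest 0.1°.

9.1°

A cylindrical equal-area projection with standard parallel φ₀ has meridian scale h = cos φ / cos φ₀ and parallel scale k = cos φ₀ / cos φ (so areas are preserved, h·k = 1).
At 32.1°: h = 0.9237, k = 1.083; principal scales a = 1.083, b = 0.9237.
sin(ω/2) = (a − b)/(a + b) = 0.1588/2.006 = 0.07916, so ω = 2 arcsin(0.07916) ≈ 9.1°.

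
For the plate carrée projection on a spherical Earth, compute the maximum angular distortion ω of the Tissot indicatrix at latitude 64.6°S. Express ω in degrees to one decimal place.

For the equirectangular projection with φ₀ = 0 (plate carrée), h = 1 along meridians and k = sec φ along parallels.
At 64.6°: h = 1.000, k = 2.331; principal scales a = 2.331, b = 1.000.
sin(ω/2) = (a − b)/(a + b) = 1.331/3.331 = 0.3996, so ω = 2 arcsin(0.3996) ≈ 47.1°.

47.1°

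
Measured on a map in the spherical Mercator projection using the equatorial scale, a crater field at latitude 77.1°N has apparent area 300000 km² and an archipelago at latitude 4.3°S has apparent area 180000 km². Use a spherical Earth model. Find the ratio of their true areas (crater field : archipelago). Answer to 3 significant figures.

Since Mercator area scale is 1/cos²φ, the true area equals the apparent area multiplied by cos²φ.
True area of crater field: 300000 × cos²(77.1°) = 300000 × 0.04984 = 14950 km².
True area of archipelago: 180000 × cos²(4.3°) = 180000 × 0.9944 = 179000 km².
Ratio = 14950 / 179000 ≈ 0.0835.

0.0835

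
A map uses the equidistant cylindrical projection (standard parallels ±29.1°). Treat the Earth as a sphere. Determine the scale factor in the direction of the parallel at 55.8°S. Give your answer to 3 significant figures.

1.55

The equidistant cylindrical projection with φ₀ = 29.1° has h = 1 (meridians true) and k = cos φ₀ / cos φ along parallels.
k = cos 29.1° / cos 55.8° = 0.8738/0.5621 = 1.555.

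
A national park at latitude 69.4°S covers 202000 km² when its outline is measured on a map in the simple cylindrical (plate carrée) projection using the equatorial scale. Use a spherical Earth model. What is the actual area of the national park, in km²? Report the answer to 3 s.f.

71100 km²

Plate carrée maps x = Rλ, y = Rφ. The meridian scale is h = 1 and the parallel scale is k = 1/cos φ = sec φ.
Areal scale = h·k = 1 × sec φ; at 69.4°, h = 1.000, k = 2.842, so h·k = 2.842.
True area = apparent / (areal scale) = 202000 / 2.842 ≈ 71100 km².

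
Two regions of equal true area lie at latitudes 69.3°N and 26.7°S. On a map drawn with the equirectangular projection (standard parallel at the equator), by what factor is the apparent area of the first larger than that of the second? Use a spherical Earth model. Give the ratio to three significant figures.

2.53

In the plate carrée (x = Rλ, y = Rφ), meridians are true-scale (h = 1) and parallels are stretched by k = sec φ.
Areal scale at 69.3°: h·k = 1.000 × 2.829 = 2.829.
Areal scale at 26.7°: h·k = 1.000 × 1.119 = 1.119.
Ratio = 2.829/1.119 ≈ 2.53.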